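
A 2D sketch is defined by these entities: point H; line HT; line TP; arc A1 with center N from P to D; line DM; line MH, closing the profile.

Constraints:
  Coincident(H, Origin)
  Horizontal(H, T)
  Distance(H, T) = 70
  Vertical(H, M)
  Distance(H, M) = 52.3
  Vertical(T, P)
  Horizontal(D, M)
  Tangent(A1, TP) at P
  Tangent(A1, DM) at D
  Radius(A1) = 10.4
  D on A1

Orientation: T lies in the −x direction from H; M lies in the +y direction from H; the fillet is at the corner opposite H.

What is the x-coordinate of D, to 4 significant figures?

-59.60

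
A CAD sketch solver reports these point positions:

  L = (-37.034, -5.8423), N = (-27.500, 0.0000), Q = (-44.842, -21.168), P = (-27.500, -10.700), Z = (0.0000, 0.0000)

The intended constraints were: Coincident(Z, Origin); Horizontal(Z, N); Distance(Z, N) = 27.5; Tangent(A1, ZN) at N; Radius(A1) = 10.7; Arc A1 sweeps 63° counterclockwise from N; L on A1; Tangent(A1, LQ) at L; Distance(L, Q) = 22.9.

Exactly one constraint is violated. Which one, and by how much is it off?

Distance(L, Q) = 22.9 — off by 5.70.

Z = (0.00, 0.00) ✓; Z.y = 0.00, N.y = 0.00 ✓; |ZN| = 27.50 ✓; ∠(PN, NZ) = 90.00° ✓; |PN| = 10.70 ✓; bearing(P→L) − bearing(P→N) = 63.00° ✓; |PL| = 10.70 ✓; ∠(PL, LQ) = 90.00° ✓; |LQ| = 17.20 ✗.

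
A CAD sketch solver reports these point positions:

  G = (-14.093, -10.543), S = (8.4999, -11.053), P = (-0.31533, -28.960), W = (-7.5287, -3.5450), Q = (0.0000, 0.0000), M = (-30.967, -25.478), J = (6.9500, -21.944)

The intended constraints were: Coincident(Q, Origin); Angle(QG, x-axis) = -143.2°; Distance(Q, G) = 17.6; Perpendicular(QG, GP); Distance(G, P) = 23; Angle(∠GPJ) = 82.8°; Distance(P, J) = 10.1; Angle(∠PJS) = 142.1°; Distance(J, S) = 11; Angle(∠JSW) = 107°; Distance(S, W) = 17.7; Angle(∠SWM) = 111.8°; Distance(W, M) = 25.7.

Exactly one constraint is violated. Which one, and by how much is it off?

Distance(W, M) = 25.7 — off by 6.40.

Q = (0.00, 0.00) ✓; QG at -143.2° ✓; |QG| = 17.60 ✓; ∠(QG, GP) = 90.00° ✓; |GP| = 23.00 ✓; ∠GPJ = 82.80° ✓; |PJ| = 10.10 ✓; ∠PJS = 142.1° ✓; |JS| = 11.00 ✓; ∠JSW = 107.0° ✓; |SW| = 17.70 ✓; ∠SWM = 111.8° ✓; |WM| = 32.10 ✗.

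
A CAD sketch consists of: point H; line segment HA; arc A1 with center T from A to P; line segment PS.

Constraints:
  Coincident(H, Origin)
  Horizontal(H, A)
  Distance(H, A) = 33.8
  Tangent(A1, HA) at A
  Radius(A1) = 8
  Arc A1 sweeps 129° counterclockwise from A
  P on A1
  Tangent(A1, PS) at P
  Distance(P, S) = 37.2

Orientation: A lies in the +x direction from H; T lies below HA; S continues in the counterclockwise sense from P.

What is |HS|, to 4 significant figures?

66.03

H is at the origin; HA is horizontal with |HA| = 33.8 and A on the +x side, so A = (33.80, 0.000). Since A1 is tangent to HA there, TA ⟂ HA, so T = A + (0, -8) = (33.80, -8.000). On A1, A sits at bearing 90° from T; a 129° counterclockwise sweep puts P at bearing 219°, so P = T + 8.0·(cos 219°, sin 219°) = (27.58, -13.03). Tangency of A1 to PS means the radius TP is perpendicular to PS, so PS runs along (−sin 219°, cos 219°); with |PS| = 37.2, S = (50.99, -41.94). Then |HS| = |S − H| = 66.03.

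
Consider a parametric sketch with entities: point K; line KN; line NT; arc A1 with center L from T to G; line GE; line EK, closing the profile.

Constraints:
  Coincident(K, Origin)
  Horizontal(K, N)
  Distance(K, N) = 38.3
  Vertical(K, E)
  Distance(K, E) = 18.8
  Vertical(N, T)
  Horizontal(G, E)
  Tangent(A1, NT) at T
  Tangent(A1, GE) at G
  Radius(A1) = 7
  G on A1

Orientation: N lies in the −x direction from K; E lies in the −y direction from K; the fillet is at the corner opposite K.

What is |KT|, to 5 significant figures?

40.077

K is at the origin; K and N share the same y with |KN| = 38.3 and N on the −x side, so N = (-38.300, 0.0000). K and E share the same x with |KE| = 18.8 and E on the −y side, so E = (0.0000, -18.800). The virtual corner opposite K is at (-38.300, -18.800). Tangency of A1 to NT means the radius LT is perpendicular to NT and the tangent condition forces LG to be normal to GE, with radius 7.0, so the center L sits 7.0 in from both sides at L = (-31.300, -11.800). That places the tangent points at T = (-38.300, -11.800) on NT and G = (-31.300, -18.800) on GE. Then |KT| = |T − K| = 40.077.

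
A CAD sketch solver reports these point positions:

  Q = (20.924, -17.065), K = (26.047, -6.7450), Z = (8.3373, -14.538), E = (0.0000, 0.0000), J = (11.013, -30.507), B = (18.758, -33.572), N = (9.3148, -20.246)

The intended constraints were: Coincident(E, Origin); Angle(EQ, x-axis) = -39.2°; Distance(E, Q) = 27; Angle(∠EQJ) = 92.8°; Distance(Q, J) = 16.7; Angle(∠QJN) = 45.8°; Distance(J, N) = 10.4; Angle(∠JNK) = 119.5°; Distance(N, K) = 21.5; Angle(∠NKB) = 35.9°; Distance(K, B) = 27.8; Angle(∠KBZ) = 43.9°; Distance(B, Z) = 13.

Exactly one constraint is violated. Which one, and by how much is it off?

Distance(B, Z) = 13 — off by 8.70.

E = (0.00, 0.00) ✓; EQ at -39.20° ✓; |EQ| = 27.00 ✓; ∠EQJ = 92.80° ✓; |QJ| = 16.70 ✓; ∠QJN = 45.80° ✓; |JN| = 10.40 ✓; ∠JNK = 119.5° ✓; |NK| = 21.50 ✓; ∠NKB = 35.90° ✓; |KB| = 27.80 ✓; ∠KBZ = 43.90° ✓; |BZ| = 21.70 ✗.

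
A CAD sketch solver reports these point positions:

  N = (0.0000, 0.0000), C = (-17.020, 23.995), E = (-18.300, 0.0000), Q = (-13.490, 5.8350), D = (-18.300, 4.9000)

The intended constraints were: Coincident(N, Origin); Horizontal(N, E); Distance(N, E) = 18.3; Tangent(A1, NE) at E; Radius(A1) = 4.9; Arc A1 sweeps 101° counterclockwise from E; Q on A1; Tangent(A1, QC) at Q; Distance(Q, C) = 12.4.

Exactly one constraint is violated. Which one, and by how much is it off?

Distance(Q, C) = 12.4 — off by 6.10.

N = (0.00, 0.00) ✓; N.y = 0.00, E.y = 0.00 ✓; |NE| = 18.30 ✓; ∠(DE, EN) = 90.00° ✓; |DE| = 4.900 ✓; bearing(D→Q) − bearing(D→E) = 101.0° ✓; |DQ| = 4.900 ✓; ∠(DQ, QC) = 90.00° ✓; |QC| = 18.50 ✗.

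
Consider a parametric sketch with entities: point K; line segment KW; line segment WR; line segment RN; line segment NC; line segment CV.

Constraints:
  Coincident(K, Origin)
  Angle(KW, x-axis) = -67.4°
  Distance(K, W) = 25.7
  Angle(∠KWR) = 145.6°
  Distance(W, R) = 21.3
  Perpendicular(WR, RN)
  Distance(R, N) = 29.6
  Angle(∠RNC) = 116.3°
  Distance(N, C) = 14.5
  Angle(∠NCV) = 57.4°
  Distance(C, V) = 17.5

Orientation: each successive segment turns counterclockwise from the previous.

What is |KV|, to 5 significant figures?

31.694

K is at the origin; KW runs at -67.4° with length 25.7, so W = (9.8764, -23.727). ∠KWR = 145.6° gives WR at -33.000° from the x-axis; with |WR| = 21.3, R = (27.740, -35.327). WR ⟂ RN, so RN runs at 57.000°; with |RN| = 29.6, N = (43.861, -10.503). ∠RNC = 116.3° gives NC at 120.70° from the x-axis; with |NC| = 14.5, C = (36.459, 1.9652). ∠NCV = 57.4° gives CV at -116.70° from the x-axis; with |CV| = 17.5, V = (28.595, -13.669). Then |KV| = |V − K| = 31.694.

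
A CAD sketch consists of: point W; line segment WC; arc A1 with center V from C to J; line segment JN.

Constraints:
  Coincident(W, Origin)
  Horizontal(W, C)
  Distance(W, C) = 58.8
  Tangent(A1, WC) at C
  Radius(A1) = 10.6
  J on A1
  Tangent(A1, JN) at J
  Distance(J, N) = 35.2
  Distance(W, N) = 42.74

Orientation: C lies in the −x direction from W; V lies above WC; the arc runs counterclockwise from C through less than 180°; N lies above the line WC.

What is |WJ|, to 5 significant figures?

50.636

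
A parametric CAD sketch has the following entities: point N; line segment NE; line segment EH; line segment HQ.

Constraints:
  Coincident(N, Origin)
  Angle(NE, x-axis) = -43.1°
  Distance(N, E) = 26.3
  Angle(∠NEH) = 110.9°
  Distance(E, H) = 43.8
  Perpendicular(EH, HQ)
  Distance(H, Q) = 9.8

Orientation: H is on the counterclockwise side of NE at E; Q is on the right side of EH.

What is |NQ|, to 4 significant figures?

63.32

N is at the origin; NE runs at -43.1° with length 26.3, so E = 26.3·(cos -43.1°, sin -43.1°) = (19.20, -17.97). ∠NEH = 110.9°, so EH runs at -43.1° + (180° − 110.9°) = 26.00° from the x-axis; with |EH| = 43.8, H = E + 43.8·(cos 26.00°, sin 26.00°) = (58.57, 1.231). The perpendicularity gives HQ at right angles to EH; with |HQ| = 9.8 on the right of EH, Q = H + 9.8·(0.4384, -0.8988) = (62.87, -7.578). Then |NQ| = |Q − N| = 63.32.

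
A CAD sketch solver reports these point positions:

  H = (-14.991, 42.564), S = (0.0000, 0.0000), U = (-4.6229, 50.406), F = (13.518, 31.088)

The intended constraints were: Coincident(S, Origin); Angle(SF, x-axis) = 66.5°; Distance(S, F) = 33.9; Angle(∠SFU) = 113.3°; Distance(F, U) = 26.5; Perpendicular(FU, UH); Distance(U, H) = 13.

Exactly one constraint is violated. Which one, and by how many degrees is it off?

Perpendicular(FU, UH) — off by 6.10°.

S = (0.00, 0.00) ✓; SF at 66.50° ✓; |SF| = 33.90 ✓; ∠SFU = 113.3° ✓; |FU| = 26.50 ✓; ∠(FU, UH) = 83.90° ✗; |UH| = 13.00 ✓.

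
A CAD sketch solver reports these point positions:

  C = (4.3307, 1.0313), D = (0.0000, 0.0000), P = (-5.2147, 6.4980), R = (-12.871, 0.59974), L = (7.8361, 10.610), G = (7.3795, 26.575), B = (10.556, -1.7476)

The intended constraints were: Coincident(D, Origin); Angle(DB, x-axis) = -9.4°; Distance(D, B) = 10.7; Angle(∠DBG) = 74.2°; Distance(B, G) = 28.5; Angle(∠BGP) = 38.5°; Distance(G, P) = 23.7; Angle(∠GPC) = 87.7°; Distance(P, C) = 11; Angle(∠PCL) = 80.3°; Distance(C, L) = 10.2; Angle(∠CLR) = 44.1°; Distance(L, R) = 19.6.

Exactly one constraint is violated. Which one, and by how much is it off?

Distance(L, R) = 19.6 — off by 3.40.

D = (0.00, 0.00) ✓; DB at -9.400° ✓; |DB| = 10.70 ✓; ∠DBG = 74.20° ✓; |BG| = 28.50 ✓; ∠BGP = 38.50° ✓; |GP| = 23.70 ✓; ∠GPC = 87.70° ✓; |PC| = 11.00 ✓; ∠PCL = 80.30° ✓; |CL| = 10.20 ✓; ∠CLR = 44.10° ✓; |LR| = 23.00 ✗.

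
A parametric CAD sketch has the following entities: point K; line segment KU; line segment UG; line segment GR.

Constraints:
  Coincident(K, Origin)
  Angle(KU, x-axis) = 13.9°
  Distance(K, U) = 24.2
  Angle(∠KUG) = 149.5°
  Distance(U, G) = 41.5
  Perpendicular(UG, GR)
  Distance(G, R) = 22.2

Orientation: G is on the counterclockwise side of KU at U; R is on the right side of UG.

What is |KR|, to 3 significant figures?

71.3

K is at the origin; KU runs at 13.9° with length 24.2, so U = 24.2·(cos 13.9°, sin 13.9°) = (23.5, 5.81). ∠KUG = 149.5°, so UG runs at 13.9° + (180° − 149.5°) = 44.4° from the x-axis; with |UG| = 41.5, G = U + 41.5·(cos 44.4°, sin 44.4°) = (53.1, 34.8). UG ⟂ GR; with |GR| = 22.2 on the right of UG, R = G + 22.2·(0.700, -0.714) = (68.7, 19.0). Then |KR| = |R − K| = 71.3.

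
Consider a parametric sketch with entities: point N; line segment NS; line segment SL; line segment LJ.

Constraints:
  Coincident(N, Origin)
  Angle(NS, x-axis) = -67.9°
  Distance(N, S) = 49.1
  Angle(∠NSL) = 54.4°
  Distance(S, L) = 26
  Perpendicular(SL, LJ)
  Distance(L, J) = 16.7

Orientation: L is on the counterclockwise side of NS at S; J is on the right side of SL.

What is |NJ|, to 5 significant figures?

56.682

∠NSL = 54.4°, so SL runs at -67.9° + (180° − 54.4°) = 57.700° from the x-axis; with |SL| = 26.0, L = S + 26.0·(cos 57.700°, sin 57.700°) = (32.366, -23.516). SL ⟂ LJ; with |LJ| = 16.7 on the right of SL, J = L + 16.7·(0.84526, -0.53435) = (46.482, -32.439). Then |NJ| = |J − N| = 56.682.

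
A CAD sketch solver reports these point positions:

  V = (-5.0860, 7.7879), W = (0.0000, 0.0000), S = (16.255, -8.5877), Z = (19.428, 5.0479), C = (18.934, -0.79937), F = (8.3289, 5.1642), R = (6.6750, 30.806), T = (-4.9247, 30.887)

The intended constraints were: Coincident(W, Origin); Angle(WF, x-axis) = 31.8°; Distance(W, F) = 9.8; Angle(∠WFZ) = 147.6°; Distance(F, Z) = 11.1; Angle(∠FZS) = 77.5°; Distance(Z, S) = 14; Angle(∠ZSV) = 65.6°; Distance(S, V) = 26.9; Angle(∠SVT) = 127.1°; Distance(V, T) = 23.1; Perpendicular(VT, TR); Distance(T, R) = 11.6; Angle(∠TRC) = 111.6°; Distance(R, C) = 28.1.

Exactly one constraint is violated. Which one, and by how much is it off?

Distance(R, C) = 28.1 — off by 5.80.

W = (0.00, 0.00) ✓; WF at 31.80° ✓; |WF| = 9.800 ✓; ∠WFZ = 147.6° ✓; |FZ| = 11.10 ✓; ∠FZS = 77.50° ✓; |ZS| = 14.00 ✓; ∠ZSV = 65.60° ✓; |SV| = 26.90 ✓; ∠SVT = 127.1° ✓; |VT| = 23.10 ✓; ∠(VT, TR) = 90.00° ✓; |TR| = 11.60 ✓; ∠TRC = 111.6° ✓; |RC| = 33.90 ✗.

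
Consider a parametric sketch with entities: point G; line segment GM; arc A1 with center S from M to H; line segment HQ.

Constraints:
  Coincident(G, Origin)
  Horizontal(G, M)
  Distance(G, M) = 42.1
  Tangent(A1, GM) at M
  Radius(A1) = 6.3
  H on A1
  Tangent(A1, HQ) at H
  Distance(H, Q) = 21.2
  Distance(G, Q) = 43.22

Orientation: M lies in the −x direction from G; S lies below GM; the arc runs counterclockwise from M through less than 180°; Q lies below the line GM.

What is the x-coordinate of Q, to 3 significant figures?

-33.9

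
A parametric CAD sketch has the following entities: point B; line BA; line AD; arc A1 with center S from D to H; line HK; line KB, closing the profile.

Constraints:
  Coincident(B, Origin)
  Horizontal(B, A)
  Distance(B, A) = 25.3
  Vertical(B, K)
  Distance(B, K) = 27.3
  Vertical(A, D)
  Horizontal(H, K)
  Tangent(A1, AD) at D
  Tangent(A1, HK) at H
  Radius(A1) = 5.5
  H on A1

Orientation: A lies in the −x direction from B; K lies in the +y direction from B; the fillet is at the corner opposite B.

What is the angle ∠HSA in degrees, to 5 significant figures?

165.84°

The virtual corner opposite B is at (-25.300, 27.300). Since A1 is tangent to AD there, SD ⟂ AD and since A1 is tangent to HK there, SH ⟂ HK, with radius 5.5, so the center S sits 5.5 in from both sides at S = (-19.800, 21.800). That places the tangent points at D = (-25.300, 21.800) on AD and H = (-19.800, 27.300) on HK. Then cos ∠HSA = SH·SA / (|SH||SA|), giving 165.84°.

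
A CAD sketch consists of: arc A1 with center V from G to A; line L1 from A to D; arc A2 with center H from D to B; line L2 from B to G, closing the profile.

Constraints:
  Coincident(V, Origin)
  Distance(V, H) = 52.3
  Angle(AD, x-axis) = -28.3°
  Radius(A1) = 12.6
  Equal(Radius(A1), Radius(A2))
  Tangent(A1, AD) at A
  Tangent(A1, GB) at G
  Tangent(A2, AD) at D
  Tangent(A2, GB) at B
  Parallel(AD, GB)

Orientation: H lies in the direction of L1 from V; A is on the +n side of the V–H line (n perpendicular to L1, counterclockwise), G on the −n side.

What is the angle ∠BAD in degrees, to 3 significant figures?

25.7°

Tangency of A1 to both parallel lines with radius 12.6 puts A and G at V ± 12.6·n: A = (5.97, 11.1), G = (-5.97, -11.1). Equal radii place D and B the same way about H: D = H + 12.6·n = (52.0, -13.7), B = H − 12.6·n = (40.1, -35.9). Then cos ∠BAD = AB·AD / (|AB||AD|), giving 25.7°.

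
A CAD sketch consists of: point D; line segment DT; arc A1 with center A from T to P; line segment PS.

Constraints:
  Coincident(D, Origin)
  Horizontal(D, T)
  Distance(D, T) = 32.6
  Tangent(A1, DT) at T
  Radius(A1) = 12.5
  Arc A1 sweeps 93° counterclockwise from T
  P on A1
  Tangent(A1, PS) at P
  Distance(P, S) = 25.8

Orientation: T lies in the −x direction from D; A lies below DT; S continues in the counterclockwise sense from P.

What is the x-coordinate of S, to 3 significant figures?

-43.7

On A1, T sits at bearing 90° from A; a 93° counterclockwise sweep puts P at bearing 183°, so P = A + 12.5·(cos 183°, sin 183°) = (-45.1, -13.2). The tangent condition forces AP to be normal to PS, so PS runs along (−sin 183°, cos 183°); with |PS| = 25.8, S = (-43.7, -38.9). So S.x = -43.7.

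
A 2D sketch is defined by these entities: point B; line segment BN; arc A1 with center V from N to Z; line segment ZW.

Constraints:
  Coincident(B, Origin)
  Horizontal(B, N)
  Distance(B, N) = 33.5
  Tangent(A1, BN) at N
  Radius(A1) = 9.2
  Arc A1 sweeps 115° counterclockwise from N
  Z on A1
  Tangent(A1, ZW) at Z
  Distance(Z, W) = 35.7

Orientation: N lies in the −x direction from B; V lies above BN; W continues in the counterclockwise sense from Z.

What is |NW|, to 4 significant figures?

45.94

B is at the origin; BN is horizontal with |BN| = 33.5 and N on the −x side, so N = (-33.50, 0.000). The tangent condition forces VN to be normal to BN, so V = N + (0, 9.2) = (-33.50, 9.200). On A1, N sits at bearing -90° from V; a 115° counterclockwise sweep puts Z at bearing 25°, so Z = V + 9.2·(cos 25°, sin 25°) = (-25.16, 13.09). The tangent condition forces VZ to be normal to ZW, so ZW runs along (−sin 25°, cos 25°); with |ZW| = 35.7, W = (-40.25, 45.44). Then |NW| = |W − N| = 45.94.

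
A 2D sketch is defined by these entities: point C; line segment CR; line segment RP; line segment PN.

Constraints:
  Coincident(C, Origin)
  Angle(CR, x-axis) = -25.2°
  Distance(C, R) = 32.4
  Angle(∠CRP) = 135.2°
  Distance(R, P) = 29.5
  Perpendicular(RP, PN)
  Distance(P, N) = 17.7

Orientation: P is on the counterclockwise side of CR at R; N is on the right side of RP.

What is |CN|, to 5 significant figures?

66.317

C is at the origin; CR runs at -25.2° with length 32.4, so R = 32.4·(cos -25.2°, sin -25.2°) = (29.316, -13.795). ∠CRP = 135.2°, so RP runs at -25.2° + (180° − 135.2°) = 19.600° from the x-axis; with |RP| = 29.5, P = R + 29.5·(cos 19.600°, sin 19.600°) = (57.107, -3.8994). The perpendicularity gives PN at right angles to RP; with |PN| = 17.7 on the right of RP, N = P + 17.7·(0.33545, -0.94206) = (63.045, -20.574). Then |CN| = |N − C| = 66.317.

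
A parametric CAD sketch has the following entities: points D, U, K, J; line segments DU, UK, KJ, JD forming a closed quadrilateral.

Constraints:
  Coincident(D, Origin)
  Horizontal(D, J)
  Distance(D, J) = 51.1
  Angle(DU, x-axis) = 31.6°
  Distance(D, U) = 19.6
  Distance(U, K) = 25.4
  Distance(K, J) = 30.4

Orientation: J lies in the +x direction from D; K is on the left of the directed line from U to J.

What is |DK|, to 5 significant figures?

44.888

D is at the origin; D and J share the same y with |DJ| = 51.1 and J in +x, so J = (51.1, 0). DU runs at 31.6° with |DU| = 19.6, so U = (16.694, 10.270). K is determined by |UK| = 25.4 and |KJ| = 30.4 together: it lies at the intersection of circle(U, 25.4) and circle(J, 30.4). With |UJ| = 35.906, the foot of the radical line on UJ is 14.068 from U and the perpendicular offset is √(25.4² − 14.068²) = 21.148. Taking the left-of-UJ solution: K = (36.223, 26.511).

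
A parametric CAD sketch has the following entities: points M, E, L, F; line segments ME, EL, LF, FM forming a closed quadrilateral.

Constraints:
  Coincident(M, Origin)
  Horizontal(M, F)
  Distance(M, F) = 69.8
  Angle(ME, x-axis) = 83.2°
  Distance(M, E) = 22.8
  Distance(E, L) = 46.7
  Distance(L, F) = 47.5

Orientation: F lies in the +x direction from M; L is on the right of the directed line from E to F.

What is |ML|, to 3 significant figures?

31.4

M is at the origin; M and F share the same y with |MF| = 69.8 and F in +x, so F = (69.8, 0). ME runs at 83.2° with |ME| = 22.8, so E = (2.70, 22.6). L is determined by |EL| = 46.7 and |LF| = 47.5 together: it lies at the intersection of circle(E, 46.7) and circle(F, 47.5). With |EF| = 70.8, the foot of the radical line on EF is 34.9 from E and the perpendicular offset is √(46.7² − 34.9²) = 31.1. Taking the right-of-EF solution: L = (25.8, -17.9).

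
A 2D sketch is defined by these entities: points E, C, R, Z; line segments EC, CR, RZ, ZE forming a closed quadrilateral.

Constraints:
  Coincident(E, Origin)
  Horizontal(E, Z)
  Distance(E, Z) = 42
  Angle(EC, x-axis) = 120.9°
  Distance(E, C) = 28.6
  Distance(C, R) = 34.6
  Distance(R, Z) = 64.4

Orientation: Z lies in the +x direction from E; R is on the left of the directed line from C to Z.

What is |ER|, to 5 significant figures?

53.108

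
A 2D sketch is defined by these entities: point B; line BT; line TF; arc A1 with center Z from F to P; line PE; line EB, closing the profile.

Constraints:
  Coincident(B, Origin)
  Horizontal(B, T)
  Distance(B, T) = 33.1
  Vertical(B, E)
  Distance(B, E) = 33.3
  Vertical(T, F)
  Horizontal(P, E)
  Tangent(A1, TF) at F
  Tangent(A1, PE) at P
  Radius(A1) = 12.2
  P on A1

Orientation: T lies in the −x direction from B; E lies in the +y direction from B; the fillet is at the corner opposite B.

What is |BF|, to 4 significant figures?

39.25

B is at the origin; B and T share the same y with |BT| = 33.1 and T on the −x side, so T = (-33.10, 0.000). B and E share the same x with |BE| = 33.3 and E on the +y side, so E = (0.000, 33.30). The virtual corner opposite B is at (-33.10, 33.30). Since A1 is tangent to TF there, ZF ⟂ TF and A1 meets PE tangentially, so ZP is at right angles to PE, with radius 12.2, so the center Z sits 12.2 in from both sides at Z = (-20.90, 21.10). That places the tangent points at F = (-33.10, 21.10) on TF and P = (-20.90, 33.30) on PE. Then |BF| = |F − B| = 39.25.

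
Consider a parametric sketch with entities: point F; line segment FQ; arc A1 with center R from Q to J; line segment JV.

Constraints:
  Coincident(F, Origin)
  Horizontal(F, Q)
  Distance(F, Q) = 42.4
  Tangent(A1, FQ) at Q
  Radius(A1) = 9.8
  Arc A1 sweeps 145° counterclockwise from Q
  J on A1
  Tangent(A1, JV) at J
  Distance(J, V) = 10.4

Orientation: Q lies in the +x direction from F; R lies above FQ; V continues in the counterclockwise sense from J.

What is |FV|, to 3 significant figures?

46.1

On A1, Q sits at bearing -90° from R; a 145° counterclockwise sweep puts J at bearing 55°, so J = R + 9.8·(cos 55°, sin 55°) = (48.0, 17.8). The tangent condition forces RJ to be normal to JV, so JV runs along (−sin 55°, cos 55°); with |JV| = 10.4, V = (39.5, 23.8). Then |FV| = |V − F| = 46.1.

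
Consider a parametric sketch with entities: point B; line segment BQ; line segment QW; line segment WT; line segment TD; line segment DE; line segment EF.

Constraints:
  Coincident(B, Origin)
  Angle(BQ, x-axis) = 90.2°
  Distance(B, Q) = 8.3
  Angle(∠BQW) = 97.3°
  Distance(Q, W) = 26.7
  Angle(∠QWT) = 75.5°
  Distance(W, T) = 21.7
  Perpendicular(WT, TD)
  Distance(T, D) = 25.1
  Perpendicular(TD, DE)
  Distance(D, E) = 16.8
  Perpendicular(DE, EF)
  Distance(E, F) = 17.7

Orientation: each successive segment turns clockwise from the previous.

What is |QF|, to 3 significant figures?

18.5

B is at the origin; BQ runs at 90.2° with length 8.3, so Q = (-0.0290, 8.30). ∠BQW = 97.3° gives QW at 7.50° from the x-axis; with |QW| = 26.7, W = (26.4, 11.8). ∠QWT = 75.5° gives WT at -97.0° from the x-axis; with |WT| = 21.7, T = (23.8, -9.75). The perpendicularity gives TD at right angles to WT, so TD runs at 173°; with |TD| = 25.1, D = (-1.11, -6.69). The perpendicularity gives DE at right angles to TD, so DE runs at 83.0°; with |DE| = 16.8, E = (0.933, 9.98). DE is perpendicular to EF, so EF runs at -7.00°; with |EF| = 17.7, F = (18.5, 7.82). Then |QF| = |F − Q| = 18.5.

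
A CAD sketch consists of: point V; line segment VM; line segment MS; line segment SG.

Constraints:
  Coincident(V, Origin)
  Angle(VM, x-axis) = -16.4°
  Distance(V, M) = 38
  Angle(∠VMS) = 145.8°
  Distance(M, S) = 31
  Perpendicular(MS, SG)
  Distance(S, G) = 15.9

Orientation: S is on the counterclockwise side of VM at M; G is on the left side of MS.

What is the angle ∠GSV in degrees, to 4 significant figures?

71.11°

V is at the origin; VM runs at -16.4° with length 38.0, so M = 38.0·(cos -16.4°, sin -16.4°) = (36.45, -10.73). ∠VMS = 145.8°, so MS runs at -16.4° + (180° − 145.8°) = 17.80° from the x-axis; with |MS| = 31.0, S = M + 31.0·(cos 17.80°, sin 17.80°) = (65.97, -1.252). MS is perpendicular to SG; with |SG| = 15.9 on the left of MS, G = S + 15.9·(-0.3057, 0.9521) = (61.11, 13.89). Then cos ∠GSV = SG·SV / (|SG||SV|), giving 71.11°.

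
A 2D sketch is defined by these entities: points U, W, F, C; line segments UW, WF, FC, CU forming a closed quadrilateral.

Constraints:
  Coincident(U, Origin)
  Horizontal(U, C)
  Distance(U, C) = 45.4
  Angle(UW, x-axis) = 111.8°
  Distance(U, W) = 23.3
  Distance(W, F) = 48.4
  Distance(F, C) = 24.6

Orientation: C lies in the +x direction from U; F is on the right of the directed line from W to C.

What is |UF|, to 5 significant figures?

28.145

Checks: |WF| = 48.40 ✓; |FC| = 24.60 ✓.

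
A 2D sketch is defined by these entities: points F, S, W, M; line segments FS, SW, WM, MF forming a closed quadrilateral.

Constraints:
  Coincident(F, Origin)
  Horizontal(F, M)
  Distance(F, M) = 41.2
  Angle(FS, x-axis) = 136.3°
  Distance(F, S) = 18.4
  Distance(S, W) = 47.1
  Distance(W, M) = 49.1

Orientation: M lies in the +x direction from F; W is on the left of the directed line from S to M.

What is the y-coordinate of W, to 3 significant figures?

44.8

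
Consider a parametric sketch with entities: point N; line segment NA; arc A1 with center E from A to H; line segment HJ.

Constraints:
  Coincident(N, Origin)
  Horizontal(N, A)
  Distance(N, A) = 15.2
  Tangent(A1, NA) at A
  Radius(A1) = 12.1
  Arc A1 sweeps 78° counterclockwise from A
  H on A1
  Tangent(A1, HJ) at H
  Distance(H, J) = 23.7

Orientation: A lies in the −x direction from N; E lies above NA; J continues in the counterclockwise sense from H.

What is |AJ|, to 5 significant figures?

36.805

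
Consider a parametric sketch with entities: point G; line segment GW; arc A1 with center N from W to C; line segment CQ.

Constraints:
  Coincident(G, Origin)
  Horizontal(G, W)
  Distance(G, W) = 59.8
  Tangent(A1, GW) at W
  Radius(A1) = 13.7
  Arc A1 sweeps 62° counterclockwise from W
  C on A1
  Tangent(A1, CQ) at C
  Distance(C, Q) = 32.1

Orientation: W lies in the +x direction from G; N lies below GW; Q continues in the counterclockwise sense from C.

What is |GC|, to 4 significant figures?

48.25

G is at the origin; GW is horizontal with |GW| = 59.8 and W on the +x side, so W = (59.80, 0.000). A1 meets GW tangentially, so NW is at right angles to GW, so N = W + (0, -13.7) = (59.80, -13.70). On A1, W sits at bearing 90° from N; a 62° counterclockwise sweep puts C at bearing 152°, so C = N + 13.7·(cos 152°, sin 152°) = (47.70, -7.268). Then |GC| = |C − G| = 48.25.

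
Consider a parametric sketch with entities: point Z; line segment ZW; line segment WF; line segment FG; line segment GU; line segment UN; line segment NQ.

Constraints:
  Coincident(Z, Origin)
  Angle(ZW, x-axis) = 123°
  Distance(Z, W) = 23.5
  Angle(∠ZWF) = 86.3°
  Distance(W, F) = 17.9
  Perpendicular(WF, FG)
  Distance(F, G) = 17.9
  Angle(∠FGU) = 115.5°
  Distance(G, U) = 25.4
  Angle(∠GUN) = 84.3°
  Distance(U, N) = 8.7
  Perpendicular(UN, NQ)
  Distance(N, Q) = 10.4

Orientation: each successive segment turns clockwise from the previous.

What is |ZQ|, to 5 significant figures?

6.3315

Z is at the origin; ZW runs at 123.0° with length 23.5, so W = (-12.799, 19.709). ∠ZWF = 86.3° gives WF at 29.300° from the x-axis; with |WF| = 17.9, F = (2.8110, 28.469). WF is perpendicular to FG, so FG runs at -60.700°; with |FG| = 17.9, G = (11.571, 12.859). ∠FGU = 115.5° gives GU at -125.20° from the x-axis; with |GU| = 25.4, U = (-3.0704, -7.8968). ∠GUN = 84.3° gives UN at 139.10° from the x-axis; with |UN| = 8.7, N = (-9.6463, -2.2006). UN is perpendicular to NQ, so NQ runs at 49.100°; with |NQ| = 10.4, Q = (-2.8370, 5.6603). Then |ZQ| = |Q − Z| = 6.3315.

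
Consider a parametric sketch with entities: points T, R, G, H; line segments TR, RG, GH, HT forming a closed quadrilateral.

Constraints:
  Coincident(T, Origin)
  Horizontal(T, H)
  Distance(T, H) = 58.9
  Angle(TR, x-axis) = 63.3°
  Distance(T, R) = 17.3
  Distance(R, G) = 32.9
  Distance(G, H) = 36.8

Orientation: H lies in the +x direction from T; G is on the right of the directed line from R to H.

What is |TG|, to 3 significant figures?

27.6

T is at the origin; TH is horizontal with |TH| = 58.9 and H in +x, so H = (58.9, 0). TR runs at 63.3° with |TR| = 17.3, so R = (7.77, 15.5). G is determined by |RG| = 32.9 and |GH| = 36.8 together: it lies at the intersection of circle(R, 32.9) and circle(H, 36.8). With |RH| = 53.4, the foot of the radical line on RH is 24.2 from R and the perpendicular offset is √(32.9² − 24.2²) = 22.3. Taking the right-of-RH solution: G = (24.4, -12.9).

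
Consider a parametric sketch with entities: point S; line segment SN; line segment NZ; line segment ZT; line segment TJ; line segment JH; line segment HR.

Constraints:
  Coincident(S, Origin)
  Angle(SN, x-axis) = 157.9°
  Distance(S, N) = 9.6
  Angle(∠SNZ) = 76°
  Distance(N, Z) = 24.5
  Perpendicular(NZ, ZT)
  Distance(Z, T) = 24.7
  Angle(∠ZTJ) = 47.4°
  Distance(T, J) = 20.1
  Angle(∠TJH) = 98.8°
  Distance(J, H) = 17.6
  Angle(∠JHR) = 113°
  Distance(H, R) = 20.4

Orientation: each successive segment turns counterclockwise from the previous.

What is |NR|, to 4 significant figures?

39.53

S is at the origin; SN runs at 157.9° with length 9.6, so N = (-8.895, 3.612). ∠SNZ = 76.0° gives NZ at -98.10° from the x-axis; with |NZ| = 24.5, Z = (-12.35, -20.64). The perpendicularity gives ZT at right angles to NZ, so ZT runs at -8.100°; with |ZT| = 24.7, T = (12.11, -24.12). ∠ZTJ = 47.4° gives TJ at 124.5° from the x-axis; with |TJ| = 20.1, J = (0.7221, -7.559). ∠TJH = 98.8° gives JH at -154.3° from the x-axis; with |JH| = 17.6, H = (-15.14, -15.19). ∠JHR = 113.0° gives HR at -87.30° from the x-axis; with |HR| = 20.4, R = (-14.18, -35.57). Then |NR| = |R − N| = 39.53.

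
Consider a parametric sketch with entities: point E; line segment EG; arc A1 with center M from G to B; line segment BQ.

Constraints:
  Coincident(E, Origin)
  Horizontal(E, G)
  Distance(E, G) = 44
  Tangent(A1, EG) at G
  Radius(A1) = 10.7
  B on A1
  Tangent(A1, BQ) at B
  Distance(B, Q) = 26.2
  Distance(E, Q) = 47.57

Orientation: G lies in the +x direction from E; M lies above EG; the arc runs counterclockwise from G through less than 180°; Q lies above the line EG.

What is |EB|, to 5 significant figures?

54.351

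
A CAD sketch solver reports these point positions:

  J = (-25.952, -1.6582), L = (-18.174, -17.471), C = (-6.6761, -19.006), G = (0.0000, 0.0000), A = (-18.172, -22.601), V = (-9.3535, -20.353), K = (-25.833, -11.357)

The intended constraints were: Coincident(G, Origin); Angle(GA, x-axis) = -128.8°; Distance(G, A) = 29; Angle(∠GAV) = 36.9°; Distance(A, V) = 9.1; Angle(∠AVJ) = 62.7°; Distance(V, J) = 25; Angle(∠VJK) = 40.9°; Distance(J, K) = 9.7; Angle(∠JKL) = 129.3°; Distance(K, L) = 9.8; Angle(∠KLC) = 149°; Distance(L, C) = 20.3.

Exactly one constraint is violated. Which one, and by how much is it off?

Distance(L, C) = 20.3 — off by 8.70.

G = (0.00, 0.00) ✓; GA at -128.8° ✓; |GA| = 29.00 ✓; ∠GAV = 36.90° ✓; |AV| = 9.101 ✓; ∠AVJ = 62.70° ✓; |VJ| = 25.00 ✓; ∠VJK = 40.90° ✓; |JK| = 9.700 ✓; ∠JKL = 129.3° ✓; |KL| = 9.800 ✓; ∠KLC = 149.0° ✓; |LC| = 11.60 ✗.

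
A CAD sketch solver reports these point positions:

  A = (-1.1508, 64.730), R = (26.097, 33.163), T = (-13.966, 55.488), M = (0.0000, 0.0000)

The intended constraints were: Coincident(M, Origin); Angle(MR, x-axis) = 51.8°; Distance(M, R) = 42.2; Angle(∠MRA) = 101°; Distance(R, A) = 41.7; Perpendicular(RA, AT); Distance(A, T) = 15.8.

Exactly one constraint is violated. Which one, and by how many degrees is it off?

Perpendicular(RA, AT) — off by 5.00°.

M = (0.00, 0.00) ✓; MR at 51.80° ✓; |MR| = 42.20 ✓; ∠MRA = 101.0° ✓; |RA| = 41.70 ✓; ∠(RA, AT) = 85.00° ✗; |AT| = 15.80 ✓.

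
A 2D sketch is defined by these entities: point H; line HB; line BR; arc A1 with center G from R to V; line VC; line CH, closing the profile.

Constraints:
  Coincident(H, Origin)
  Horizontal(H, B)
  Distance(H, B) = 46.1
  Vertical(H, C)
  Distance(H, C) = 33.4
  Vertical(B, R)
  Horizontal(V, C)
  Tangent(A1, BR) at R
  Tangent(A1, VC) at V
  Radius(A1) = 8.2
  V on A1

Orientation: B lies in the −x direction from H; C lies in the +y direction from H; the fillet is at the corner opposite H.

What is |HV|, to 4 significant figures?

50.52

The virtual corner opposite H is at (-46.10, 33.40). A1 meets BR tangentially, so GR is at right angles to BR and A1 meets VC tangentially, so GV is at right angles to VC, with radius 8.2, so the center G sits 8.2 in from both sides at G = (-37.90, 25.20). That places the tangent points at R = (-46.10, 25.20) on BR and V = (-37.90, 33.40) on VC. Then |HV| = |V − H| = 50.52.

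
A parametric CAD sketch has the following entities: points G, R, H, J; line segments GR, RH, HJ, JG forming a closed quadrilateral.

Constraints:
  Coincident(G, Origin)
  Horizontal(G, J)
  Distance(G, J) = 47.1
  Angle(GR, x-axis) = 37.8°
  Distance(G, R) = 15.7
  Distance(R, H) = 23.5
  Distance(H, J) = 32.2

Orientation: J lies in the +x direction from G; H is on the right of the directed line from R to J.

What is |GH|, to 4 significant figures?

22.16

Checks: G.y = 0.00, J.y = 0.00 ✓; |RH| = 23.50 ✓; |HJ| = 32.20 ✓.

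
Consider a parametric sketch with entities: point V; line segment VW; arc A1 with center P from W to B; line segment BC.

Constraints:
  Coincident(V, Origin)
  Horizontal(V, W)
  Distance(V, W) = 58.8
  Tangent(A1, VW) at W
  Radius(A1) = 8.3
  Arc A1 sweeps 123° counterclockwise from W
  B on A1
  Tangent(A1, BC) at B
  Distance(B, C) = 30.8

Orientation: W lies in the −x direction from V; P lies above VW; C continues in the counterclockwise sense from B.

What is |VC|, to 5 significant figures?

78.752

V is at the origin; VW is horizontal with |VW| = 58.8 and W on the −x side, so W = (-58.800, 0.0000). Since A1 is tangent to VW there, PW ⟂ VW, so P = W + (0, 8.3) = (-58.800, 8.3000). On A1, W sits at bearing -90° from P; a 123° counterclockwise sweep puts B at bearing 33°, so B = P + 8.3·(cos 33°, sin 33°) = (-51.839, 12.821). The tangent condition forces PB to be normal to BC, so BC runs along (−sin 33°, cos 33°); with |BC| = 30.8, C = (-68.614, 38.652). Then |VC| = |C − V| = 78.752.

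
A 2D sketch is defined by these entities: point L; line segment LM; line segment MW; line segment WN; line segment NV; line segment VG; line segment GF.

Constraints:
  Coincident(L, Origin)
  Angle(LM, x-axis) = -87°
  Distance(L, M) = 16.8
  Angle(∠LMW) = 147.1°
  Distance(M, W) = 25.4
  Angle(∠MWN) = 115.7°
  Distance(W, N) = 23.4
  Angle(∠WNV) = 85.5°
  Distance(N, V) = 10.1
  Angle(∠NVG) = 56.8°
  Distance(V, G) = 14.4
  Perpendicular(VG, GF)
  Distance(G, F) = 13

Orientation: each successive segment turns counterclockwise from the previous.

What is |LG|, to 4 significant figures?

43.26

L is at the origin; LM runs at -87.0° with length 16.8, so M = (0.8792, -16.78). ∠LMW = 147.1° gives MW at -54.10° from the x-axis; with |MW| = 25.4, W = (15.77, -37.35). ∠MWN = 115.7° gives WN at 10.20° from the x-axis; with |WN| = 23.4, N = (38.80, -33.21). ∠WNV = 85.5° gives NV at 104.7° from the x-axis; with |NV| = 10.1, V = (36.24, -23.44). ∠NVG = 56.8° gives VG at -132.1° from the x-axis; with |VG| = 14.4, G = (26.59, -34.12). Then |LG| = |G − L| = 43.26.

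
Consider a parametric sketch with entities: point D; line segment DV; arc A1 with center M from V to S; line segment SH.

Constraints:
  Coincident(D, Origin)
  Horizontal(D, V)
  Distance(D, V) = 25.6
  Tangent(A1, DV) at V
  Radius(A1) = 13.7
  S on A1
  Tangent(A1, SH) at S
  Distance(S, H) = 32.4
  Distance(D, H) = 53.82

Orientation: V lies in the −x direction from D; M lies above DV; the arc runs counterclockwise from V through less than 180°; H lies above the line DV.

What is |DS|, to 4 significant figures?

21.97

D is at the origin; DV is horizontal with |DV| = 25.6 and V on the −x side, so V = (-25.60, 0.000). The tangent condition forces MV to be normal to DV, so M = V + (0, 13.7) = (-25.60, 13.70). Since MS ⟂ SH (tangency), |MH| = √(13.7² + 32.4²) = 35.18 regardless of where S sits on A1. So H lies on both circle(D, 53.82) and circle(M, 35.18); the above-DV intersection is H = (-22.77, 48.76). S is the foot of the tangent from H: S = (-12.59, 18.00).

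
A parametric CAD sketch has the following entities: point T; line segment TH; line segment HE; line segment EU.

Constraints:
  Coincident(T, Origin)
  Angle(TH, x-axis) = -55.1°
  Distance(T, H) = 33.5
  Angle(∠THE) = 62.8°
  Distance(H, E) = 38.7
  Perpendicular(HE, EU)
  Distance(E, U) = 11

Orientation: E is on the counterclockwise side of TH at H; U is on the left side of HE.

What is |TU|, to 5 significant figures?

30.004

T is at the origin; TH runs at -55.1° with length 33.5, so H = 33.5·(cos -55.1°, sin -55.1°) = (19.167, -27.475). ∠THE = 62.8°, so HE runs at -55.1° + (180° − 62.8°) = 62.100° from the x-axis; with |HE| = 38.7, E = H + 38.7·(cos 62.100°, sin 62.100°) = (37.276, 6.7266). The perpendicularity gives EU at right angles to HE; with |EU| = 11.0 on the left of HE, U = E + 11.0·(-0.88377, 0.46793) = (27.554, 11.874). Then |TU| = |U − T| = 30.004.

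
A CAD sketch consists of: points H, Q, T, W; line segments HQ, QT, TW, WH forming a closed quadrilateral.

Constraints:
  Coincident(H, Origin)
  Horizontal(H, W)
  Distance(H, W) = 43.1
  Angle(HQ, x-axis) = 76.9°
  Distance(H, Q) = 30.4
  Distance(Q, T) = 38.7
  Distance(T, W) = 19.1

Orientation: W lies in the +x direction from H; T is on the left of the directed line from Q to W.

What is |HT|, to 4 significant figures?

48.07

Checks: |QT| = 38.70 ✓; |TW| = 19.10 ✓.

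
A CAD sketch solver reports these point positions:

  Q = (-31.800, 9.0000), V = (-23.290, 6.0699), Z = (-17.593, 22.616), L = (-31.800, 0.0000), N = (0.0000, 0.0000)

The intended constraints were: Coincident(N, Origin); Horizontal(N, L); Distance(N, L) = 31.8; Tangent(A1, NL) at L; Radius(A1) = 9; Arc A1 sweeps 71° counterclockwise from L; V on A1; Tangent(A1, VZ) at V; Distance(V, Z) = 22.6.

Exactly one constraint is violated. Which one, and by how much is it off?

Distance(V, Z) = 22.6 — off by 5.10.

N = (0.00, 0.00) ✓; N.y = 0.00, L.y = 0.00 ✓; |NL| = 31.80 ✓; ∠(QL, LN) = 90.00° ✓; |QL| = 9.000 ✓; bearing(Q→V) − bearing(Q→L) = 71.00° ✓; |QV| = 9.000 ✓; ∠(QV, VZ) = 90.00° ✓; |VZ| = 17.50 ✗.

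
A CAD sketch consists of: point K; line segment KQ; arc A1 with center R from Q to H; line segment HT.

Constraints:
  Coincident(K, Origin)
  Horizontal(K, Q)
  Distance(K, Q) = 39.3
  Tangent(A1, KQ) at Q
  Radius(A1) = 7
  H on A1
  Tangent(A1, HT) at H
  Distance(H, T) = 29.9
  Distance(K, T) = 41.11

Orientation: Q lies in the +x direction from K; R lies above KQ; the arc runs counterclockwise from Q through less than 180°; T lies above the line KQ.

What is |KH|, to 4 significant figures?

45.93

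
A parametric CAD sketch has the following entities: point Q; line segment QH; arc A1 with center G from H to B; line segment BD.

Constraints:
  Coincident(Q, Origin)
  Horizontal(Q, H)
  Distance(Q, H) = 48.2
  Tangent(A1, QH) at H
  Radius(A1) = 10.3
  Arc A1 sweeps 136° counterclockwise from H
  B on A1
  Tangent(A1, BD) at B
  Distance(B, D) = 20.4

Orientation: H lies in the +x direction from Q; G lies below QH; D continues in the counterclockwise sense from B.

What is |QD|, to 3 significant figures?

64.2

Q is at the origin; Q and H share the same y with |QH| = 48.2 and H on the +x side, so H = (48.2, 0.00). A1 meets QH tangentially, so GH is at right angles to QH, so G = H + (0, -10.3) = (48.2, -10.3). On A1, H sits at bearing 90° from G; a 136° counterclockwise sweep puts B at bearing 226°, so B = G + 10.3·(cos 226°, sin 226°) = (41.0, -17.7). Tangency of A1 to BD means the radius GB is perpendicular to BD, so BD runs along (−sin 226°, cos 226°); with |BD| = 20.4, D = (55.7, -31.9). Then |QD| = |D − Q| = 64.2.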